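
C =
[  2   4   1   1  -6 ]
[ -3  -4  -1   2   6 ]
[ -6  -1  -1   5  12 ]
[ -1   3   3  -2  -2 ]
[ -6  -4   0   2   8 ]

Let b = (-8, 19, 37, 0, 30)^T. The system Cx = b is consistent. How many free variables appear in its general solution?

0

Row reduce the augmented matrix [C | b].
R2 ← R2 + (3/2)·R1: [0, 2, 1/2, 7/2, -3, 7]
R3 ← R3 + (3)·R1: [0, 11, 2, 8, -6, 13]
R4 ← R4 + (1/2)·R1: [0, 5, 7/2, -3/2, -5, -4]
R5 ← R5 + (3)·R1: [0, 8, 3, 5, -10, 6]
R3 ← R3 − (11/2)·R2: [0, 0, -3/4, -45/4, 21/2, -51/2]
R4 ← R4 − (5/2)·R2: [0, 0, 9/4, -41/4, 5/2, -43/2]
R5 ← R5 − (4)·R2: [0, 0, 1, -9, 2, -22]
R4 ← R4 + (3)·R3: [0, 0, 0, -44, 34, -98]
R5 ← R5 + (4/3)·R3: [0, 0, 0, -24, 16, -56]
R5 ← R5 − (6/11)·R4: [0, 0, 0, 0, -28/11, -28/11]
The echelon form has 5 nonzero rows, and every pivot lies in the first 5 columns, so rank(C) = rank([C|b]) = 5.
The system is consistent.
Free variables = (unknowns) − (rank) = 5 − 5 = 0.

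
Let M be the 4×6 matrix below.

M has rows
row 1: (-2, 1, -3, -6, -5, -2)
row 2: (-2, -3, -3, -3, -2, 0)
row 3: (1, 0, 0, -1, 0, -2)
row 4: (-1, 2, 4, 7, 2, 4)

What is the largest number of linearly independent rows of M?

4

Row reduce to echelon form.
R2 ← R2 − R1: [0, -4, 0, 3, 3, 2]
R3 ← R3 + (1/2)·R1: [0, 1/2, -3/2, -4, -5/2, -3]
R4 ← R4 − (1/2)·R1: [0, 3/2, 11/2, 10, 9/2, 5]
R3 ← R3 + (1/8)·R2: [0, 0, -3/2, -29/8, -17/8, -11/4]
R4 ← R4 + (3/8)·R2: [0, 0, 11/2, 89/8, 45/8, 23/4]
R4 ← R4 + (11/3)·R3: [0, 0, 0, -13/6, -13/6, -13/3]
Echelon form has 4 nonzero rows, so rank(M) = 4.
The rank gives the maximum number of linearly independent rows: 4.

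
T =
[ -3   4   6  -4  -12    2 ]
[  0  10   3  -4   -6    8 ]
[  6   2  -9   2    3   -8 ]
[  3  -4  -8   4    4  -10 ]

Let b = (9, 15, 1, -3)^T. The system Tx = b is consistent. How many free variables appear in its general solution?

2

Row reduce the augmented matrix [T | b].
R3 ← R3 + (2)·R1: [0, 10, 3, -6, -21, -4, 19]
R4 ← R4 + R1: [0, 0, -2, 0, -8, -8, 6]
R3 ← R3 − R2: [0, 0, 0, -2, -15, -12, 4]
Swap R3 ↔ R4
The echelon form has 4 nonzero rows, and every pivot lies in the first 6 columns, so rank(T) = rank([T|b]) = 4.
The system is consistent.
Free variables = (unknowns) − (rank) = 6 − 4 = 2.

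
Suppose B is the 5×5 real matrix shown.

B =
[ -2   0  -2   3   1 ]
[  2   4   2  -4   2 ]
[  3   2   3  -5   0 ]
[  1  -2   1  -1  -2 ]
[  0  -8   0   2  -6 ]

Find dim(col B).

2

Row reduce to echelon form.
R2 ← R2 + R1: [0, 4, 0, -1, 3]
R3 ← R3 + (3/2)·R1: [0, 2, 0, -1/2, 3/2]
R4 ← R4 + (1/2)·R1: [0, -2, 0, 1/2, -3/2]
R3 ← R3 − (1/2)·R2: [0, 0, 0, 0, 0]
R4 ← R4 + (1/2)·R2: [0, 0, 0, 0, 0]
R5 ← R5 + (2)·R2: [0, 0, 0, 0, 0]
Echelon form has 2 nonzero rows, so rank(B) = 2.
The column space has dimension equal to the rank: 2.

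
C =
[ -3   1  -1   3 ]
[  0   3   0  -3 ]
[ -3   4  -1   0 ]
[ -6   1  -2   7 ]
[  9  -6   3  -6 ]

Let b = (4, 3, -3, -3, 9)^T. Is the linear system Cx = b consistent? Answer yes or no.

no

Row reduce the augmented matrix [C | b].
R3 ← R3 − R1: [0, 3, 0, -3, -7]
R4 ← R4 − (2)·R1: [0, -1, 0, 1, -11]
R5 ← R5 + (3)·R1: [0, -3, 0, 3, 21]
R3 ← R3 − R2: [0, 0, 0, 0, -10]
R4 ← R4 + (1/3)·R2: [0, 0, 0, 0, -10]
R5 ← R5 + R2: [0, 0, 0, 0, 24]
R4 ← R4 − R3: [0, 0, 0, 0, 0]
R5 ← R5 + (12/5)·R3: [0, 0, 0, 0, 0]
The echelon form has 3 nonzero rows; the last pivot sits in the augmented column, so rank(C) = 2 but rank([C|b]) = 3.
Since the ranks differ, the system is inconsistent.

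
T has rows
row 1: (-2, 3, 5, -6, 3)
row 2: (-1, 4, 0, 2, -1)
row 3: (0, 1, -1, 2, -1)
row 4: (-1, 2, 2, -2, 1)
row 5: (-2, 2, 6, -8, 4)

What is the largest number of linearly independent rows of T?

Row reduce to echelon form.
R2 ← R2 − (1/2)·R1: [0, 5/2, -5/2, 5, -5/2]
R4 ← R4 − (1/2)·R1: [0, 1/2, -1/2, 1, -1/2]
R5 ← R5 − R1: [0, -1, 1, -2, 1]
R3 ← R3 − (2/5)·R2: [0, 0, 0, 0, 0]
R4 ← R4 − (1/5)·R2: [0, 0, 0, 0, 0]
R5 ← R5 + (2/5)·R2: [0, 0, 0, 0, 0]
Echelon form has 2 nonzero rows, so rank(T) = 2.
The rank gives the maximum number of linearly independent rows: 2.

2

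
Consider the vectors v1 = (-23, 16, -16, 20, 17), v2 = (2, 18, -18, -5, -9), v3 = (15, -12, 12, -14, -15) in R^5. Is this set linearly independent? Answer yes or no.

yes

Form the matrix with these vectors as rows and row reduce.
R2 ← R2 + (2/23)·R1: [0, 446/23, -446/23, -75/23, -173/23]
R3 ← R3 + (15/23)·R1: [0, -36/23, 36/23, -22/23, -90/23]
R3 ← R3 + (18/223)·R2: [0, 0, 0, -272/223, -1008/223]
3 nonzero rows, so the 3 vectors span a space of dimension 3.
Since 3 = 3, the vectors are linearly independent.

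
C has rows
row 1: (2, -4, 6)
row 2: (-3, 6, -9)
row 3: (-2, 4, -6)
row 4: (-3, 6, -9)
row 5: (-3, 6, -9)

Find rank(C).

Row reduce to echelon form.
R2 ← R2 + (3/2)·R1: [0, 0, 0]
R3 ← R3 + R1: [0, 0, 0]
R4 ← R4 + (3/2)·R1: [0, 0, 0]
R5 ← R5 + (3/2)·R1: [0, 0, 0]
Echelon form has 1 nonzero row, so rank(C) = 1.

1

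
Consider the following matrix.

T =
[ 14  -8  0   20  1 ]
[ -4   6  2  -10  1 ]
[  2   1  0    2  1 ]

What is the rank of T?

3

Row reduce to echelon form.
R2 ← R2 + (2/7)·R1: [0, 26/7, 2, -30/7, 9/7]
R3 ← R3 − (1/7)·R1: [0, 15/7, 0, -6/7, 6/7]
R3 ← R3 − (15/26)·R2: [0, 0, -15/13, 21/13, 3/26]
Echelon form has 3 nonzero rows, so rank(T) = 3.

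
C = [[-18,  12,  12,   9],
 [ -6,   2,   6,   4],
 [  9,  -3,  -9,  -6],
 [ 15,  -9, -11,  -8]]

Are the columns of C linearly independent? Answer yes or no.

no

Row reduce C to echelon form.
R2 ← R2 − (1/3)·R1: [0, -2, 2, 1]
R3 ← R3 + (1/2)·R1: [0, 3, -3, -3/2]
R4 ← R4 + (5/6)·R1: [0, 1, -1, -1/2]
R3 ← R3 + (3/2)·R2: [0, 0, 0, 0]
R4 ← R4 + (1/2)·R2: [0, 0, 0, 0]
2 pivots among 4 columns.
Only 2 < 4 pivot columns, so the columns are linearly dependent.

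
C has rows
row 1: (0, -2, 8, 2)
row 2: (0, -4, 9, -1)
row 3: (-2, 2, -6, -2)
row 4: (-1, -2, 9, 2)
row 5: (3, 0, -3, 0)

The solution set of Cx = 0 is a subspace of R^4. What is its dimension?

1

Row reduce to echelon form.
Swap R1 ↔ R3
R4 ← R4 − (1/2)·R1: [0, -3, 12, 3]
R5 ← R5 + (3/2)·R1: [0, 3, -12, -3]
R3 ← R3 − (1/2)·R2: [0, 0, 7/2, 5/2]
R4 ← R4 − (3/4)·R2: [0, 0, 21/4, 15/4]
R5 ← R5 + (3/4)·R2: [0, 0, -21/4, -15/4]
R4 ← R4 − (3/2)·R3: [0, 0, 0, 0]
R5 ← R5 + (3/2)·R3: [0, 0, 0, 0]
3 nonzero rows, so rank(C) = 3.
C has 4 columns; by rank–nullity, nullity = 4 − 3 = 1.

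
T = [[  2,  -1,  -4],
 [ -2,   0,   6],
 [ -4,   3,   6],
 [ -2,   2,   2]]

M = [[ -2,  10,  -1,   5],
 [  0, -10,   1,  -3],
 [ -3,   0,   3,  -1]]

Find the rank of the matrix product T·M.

2

First compute TM:
[[  8,  30, -15,  17],
 [-14, -20,  20, -16],
 [-10, -70,  25, -35],
 [ -2, -40,  10, -18]]
Now row reduce the product.
R2 ← R2 + (7/4)·R1: [0, 65/2, -25/4, 55/4]
R3 ← R3 + (5/4)·R1: [0, -65/2, 25/4, -55/4]
R4 ← R4 + (1/4)·R1: [0, -65/2, 25/4, -55/4]
R3 ← R3 + R2: [0, 0, 0, 0]
R4 ← R4 + R2: [0, 0, 0, 0]
2 nonzero rows, so rank(TM) = 2.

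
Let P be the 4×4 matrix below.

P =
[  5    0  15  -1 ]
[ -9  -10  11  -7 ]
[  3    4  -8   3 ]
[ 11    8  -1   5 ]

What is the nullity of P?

Row reduce to echelon form.
R2 ← R2 + (9/5)·R1: [0, -10, 38, -44/5]
R3 ← R3 − (3/5)·R1: [0, 4, -17, 18/5]
R4 ← R4 − (11/5)·R1: [0, 8, -34, 36/5]
R3 ← R3 + (2/5)·R2: [0, 0, -9/5, 2/25]
R4 ← R4 + (4/5)·R2: [0, 0, -18/5, 4/25]
R4 ← R4 − (2)·R3: [0, 0, 0, 0]
3 nonzero rows, so rank(P) = 3.
P has 4 columns; by rank–nullity, nullity = 4 − 3 = 1.

1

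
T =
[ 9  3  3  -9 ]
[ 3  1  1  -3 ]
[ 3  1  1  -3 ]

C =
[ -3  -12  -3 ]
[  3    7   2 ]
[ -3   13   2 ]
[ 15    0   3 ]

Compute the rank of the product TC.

First compute TC:
[[-162, -48, -42],
 [-54, -16, -14],
 [-54, -16, -14]]
Now row reduce the product.
R2 ← R2 − (1/3)·R1: [0, 0, 0]
R3 ← R3 − (1/3)·R1: [0, 0, 0]
1 nonzero row, so rank(TC) = 1.

1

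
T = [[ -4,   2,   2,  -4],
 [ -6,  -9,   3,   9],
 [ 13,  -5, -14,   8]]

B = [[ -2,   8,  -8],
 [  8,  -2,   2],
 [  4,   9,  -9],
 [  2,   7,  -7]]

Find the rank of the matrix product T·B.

2

First compute TB:
[[ 24, -46,  46],
 [-30,  60, -60],
 [-106,  44, -44]]
Now row reduce the product.
R2 ← R2 + (5/4)·R1: [0, 5/2, -5/2]
R3 ← R3 + (53/12)·R1: [0, -955/6, 955/6]
R3 ← R3 + (191/3)·R2: [0, 0, 0]
2 nonzero rows, so rank(TB) = 2.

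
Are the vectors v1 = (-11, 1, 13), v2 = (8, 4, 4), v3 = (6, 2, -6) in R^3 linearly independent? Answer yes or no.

Form the matrix with these vectors as rows and row reduce.
R2 ← R2 + (8/11)·R1: [0, 52/11, 148/11]
R3 ← R3 + (6/11)·R1: [0, 28/11, 12/11]
R3 ← R3 − (7/13)·R2: [0, 0, -80/13]
3 nonzero rows, so the 3 vectors span a space of dimension 3.
Since 3 = 3, the vectors are linearly independent.

yes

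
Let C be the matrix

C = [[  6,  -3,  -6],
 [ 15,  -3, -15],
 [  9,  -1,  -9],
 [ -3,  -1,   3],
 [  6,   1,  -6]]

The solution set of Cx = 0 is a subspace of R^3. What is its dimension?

Row reduce to echelon form.
R2 ← R2 − (5/2)·R1: [0, 9/2, 0]
R3 ← R3 − (3/2)·R1: [0, 7/2, 0]
R4 ← R4 + (1/2)·R1: [0, -5/2, 0]
R5 ← R5 − R1: [0, 4, 0]
R3 ← R3 − (7/9)·R2: [0, 0, 0]
R4 ← R4 + (5/9)·R2: [0, 0, 0]
R5 ← R5 − (8/9)·R2: [0, 0, 0]
2 nonzero rows, so rank(C) = 2.
C has 3 columns; by rank–nullity, nullity = 3 − 2 = 1.

1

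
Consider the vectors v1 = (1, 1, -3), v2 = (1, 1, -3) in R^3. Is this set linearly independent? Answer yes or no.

Form the matrix with these vectors as rows and row reduce.
R2 ← R2 − R1: [0, 0, 0]
1 nonzero row, so the 2 vectors span a space of dimension 1.
Since 1 < 2, the vectors are linearly dependent.

no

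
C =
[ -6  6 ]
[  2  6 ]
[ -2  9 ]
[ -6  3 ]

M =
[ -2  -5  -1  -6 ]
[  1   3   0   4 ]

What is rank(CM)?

First compute CM:
[[ 18,  48,   6,  60],
 [  2,   8,  -2,  12],
 [ 13,  37,   2,  48],
 [ 15,  39,   6,  48]]
Now row reduce the product.
R2 ← R2 − (1/9)·R1: [0, 8/3, -8/3, 16/3]
R3 ← R3 − (13/18)·R1: [0, 7/3, -7/3, 14/3]
R4 ← R4 − (5/6)·R1: [0, -1, 1, -2]
R3 ← R3 − (7/8)·R2: [0, 0, 0, 0]
R4 ← R4 + (3/8)·R2: [0, 0, 0, 0]
2 nonzero rows, so rank(CM) = 2.

2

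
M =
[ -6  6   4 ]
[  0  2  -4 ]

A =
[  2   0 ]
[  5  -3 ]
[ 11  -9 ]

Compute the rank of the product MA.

First compute MA:
[[ 62, -54],
 [-34,  30]]
Now row reduce the product.
R2 ← R2 + (17/31)·R1: [0, 12/31]
2 nonzero rows, so rank(MA) = 2.

2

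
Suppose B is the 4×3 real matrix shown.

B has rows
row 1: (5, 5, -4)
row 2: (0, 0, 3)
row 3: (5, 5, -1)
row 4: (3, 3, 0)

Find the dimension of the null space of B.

1

Row reduce to echelon form.
R3 ← R3 − R1: [0, 0, 3]
R4 ← R4 − (3/5)·R1: [0, 0, 12/5]
R3 ← R3 − R2: [0, 0, 0]
R4 ← R4 − (4/5)·R2: [0, 0, 0]
2 nonzero rows, so rank(B) = 2.
B has 3 columns; by rank–nullity, nullity = 3 − 2 = 1.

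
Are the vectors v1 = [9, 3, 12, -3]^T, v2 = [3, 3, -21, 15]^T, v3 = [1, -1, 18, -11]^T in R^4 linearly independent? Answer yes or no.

Form the matrix with these vectors as rows and row reduce.
R2 ← R2 − (1/3)·R1: [0, 2, -25, 16]
R3 ← R3 − (1/9)·R1: [0, -4/3, 50/3, -32/3]
R3 ← R3 + (2/3)·R2: [0, 0, 0, 0]
2 nonzero rows, so the 3 vectors span a space of dimension 2.
Since 2 < 3, the vectors are linearly dependent.

no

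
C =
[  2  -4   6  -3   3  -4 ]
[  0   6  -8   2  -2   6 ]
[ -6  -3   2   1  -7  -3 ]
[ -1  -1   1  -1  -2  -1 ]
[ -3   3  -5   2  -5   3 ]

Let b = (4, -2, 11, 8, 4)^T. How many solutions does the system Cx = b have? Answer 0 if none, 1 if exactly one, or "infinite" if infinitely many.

infinite

Row reduce the augmented matrix [C | b].
R3 ← R3 + (3)·R1: [0, -15, 20, -8, 2, -15, 23]
R4 ← R4 + (1/2)·R1: [0, -3, 4, -5/2, -1/2, -3, 10]
R5 ← R5 + (3/2)·R1: [0, -3, 4, -5/2, -1/2, -3, 10]
R3 ← R3 + (5/2)·R2: [0, 0, 0, -3, -3, 0, 18]
R4 ← R4 + (1/2)·R2: [0, 0, 0, -3/2, -3/2, 0, 9]
R5 ← R5 + (1/2)·R2: [0, 0, 0, -3/2, -3/2, 0, 9]
R4 ← R4 − (1/2)·R3: [0, 0, 0, 0, 0, 0, 0]
R5 ← R5 − (1/2)·R3: [0, 0, 0, 0, 0, 0, 0]
The echelon form has 3 nonzero rows, and every pivot lies in the first 6 columns, so rank(C) = rank([C|b]) = 3.
The system is consistent.
rank = 3 < 6 unknowns, so there are infinitely many solutions.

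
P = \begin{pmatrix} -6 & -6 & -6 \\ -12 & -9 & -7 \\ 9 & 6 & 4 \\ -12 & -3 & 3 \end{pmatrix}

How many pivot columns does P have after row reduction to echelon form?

2

Row reduce to echelon form.
R2 ← R2 − (2)·R1: [0, 3, 5]
R3 ← R3 + (3/2)·R1: [0, -3, -5]
R4 ← R4 − (2)·R1: [0, 9, 15]
R3 ← R3 + R2: [0, 0, 0]
R4 ← R4 − (3)·R2: [0, 0, 0]
Echelon form has 2 nonzero rows, so rank(P) = 2.
Each nonzero row contributes one pivot column: 2 pivot columns.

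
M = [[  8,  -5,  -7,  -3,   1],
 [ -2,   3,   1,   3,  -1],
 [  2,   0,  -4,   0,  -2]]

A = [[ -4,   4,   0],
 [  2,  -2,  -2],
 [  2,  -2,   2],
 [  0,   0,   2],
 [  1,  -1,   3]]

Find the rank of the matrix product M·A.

First compute MA:
[[-55,  55,  -7],
 [ 15, -15,  -1],
 [-18,  18, -14]]
Now row reduce the product.
R2 ← R2 + (3/11)·R1: [0, 0, -32/11]
R3 ← R3 − (18/55)·R1: [0, 0, -644/55]
R3 ← R3 − (161/40)·R2: [0, 0, 0]
2 nonzero rows, so rank(MA) = 2.

2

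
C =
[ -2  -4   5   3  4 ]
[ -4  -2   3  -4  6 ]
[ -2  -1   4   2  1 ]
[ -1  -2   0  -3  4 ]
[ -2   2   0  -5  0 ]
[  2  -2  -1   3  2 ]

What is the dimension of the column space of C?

5

Row reduce to echelon form.
R2 ← R2 − (2)·R1: [0, 6, -7, -10, -2]
R3 ← R3 − R1: [0, 3, -1, -1, -3]
R4 ← R4 − (1/2)·R1: [0, 0, -5/2, -9/2, 2]
R5 ← R5 − R1: [0, 6, -5, -8, -4]
R6 ← R6 + R1: [0, -6, 4, 6, 6]
R3 ← R3 − (1/2)·R2: [0, 0, 5/2, 4, -2]
R5 ← R5 − R2: [0, 0, 2, 2, -2]
R6 ← R6 + R2: [0, 0, -3, -4, 4]
R4 ← R4 + R3: [0, 0, 0, -1/2, 0]
R5 ← R5 − (4/5)·R3: [0, 0, 0, -6/5, -2/5]
R6 ← R6 + (6/5)·R3: [0, 0, 0, 4/5, 8/5]
R5 ← R5 − (12/5)·R4: [0, 0, 0, 0, -2/5]
R6 ← R6 + (8/5)·R4: [0, 0, 0, 0, 8/5]
R6 ← R6 + (4)·R5: [0, 0, 0, 0, 0]
Echelon form has 5 nonzero rows, so rank(C) = 5.
The column space has dimension equal to the rank: 5.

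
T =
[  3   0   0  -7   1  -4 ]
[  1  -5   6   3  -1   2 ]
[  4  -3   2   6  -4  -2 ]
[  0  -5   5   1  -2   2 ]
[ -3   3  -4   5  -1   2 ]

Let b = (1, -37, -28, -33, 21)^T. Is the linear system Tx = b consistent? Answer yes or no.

Row reduce the augmented matrix [T | b].
R2 ← R2 − (1/3)·R1: [0, -5, 6, 16/3, -4/3, 10/3, -112/3]
R3 ← R3 − (4/3)·R1: [0, -3, 2, 46/3, -16/3, 10/3, -88/3]
R5 ← R5 + R1: [0, 3, -4, -2, 0, -2, 22]
R3 ← R3 − (3/5)·R2: [0, 0, -8/5, 182/15, -68/15, 4/3, -104/15]
R4 ← R4 − R2: [0, 0, -1, -13/3, -2/3, -4/3, 13/3]
R5 ← R5 + (3/5)·R2: [0, 0, -2/5, 6/5, -4/5, 0, -2/5]
R4 ← R4 − (5/8)·R3: [0, 0, 0, -143/12, 13/6, -13/6, 26/3]
R5 ← R5 − (1/4)·R3: [0, 0, 0, -11/6, 1/3, -1/3, 4/3]
R5 ← R5 − (2/13)·R4: [0, 0, 0, 0, 0, 0, 0]
The echelon form has 4 nonzero rows, and every pivot lies in the first 6 columns, so rank(T) = rank([T|b]) = 4.
The system is consistent.

yes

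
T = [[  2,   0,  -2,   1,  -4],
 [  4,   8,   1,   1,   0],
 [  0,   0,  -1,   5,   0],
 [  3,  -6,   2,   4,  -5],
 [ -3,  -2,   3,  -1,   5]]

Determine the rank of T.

4

Row reduce to echelon form.
R2 ← R2 − (2)·R1: [0, 8, 5, -1, 8]
R4 ← R4 − (3/2)·R1: [0, -6, 5, 5/2, 1]
R5 ← R5 + (3/2)·R1: [0, -2, 0, 1/2, -1]
R4 ← R4 + (3/4)·R2: [0, 0, 35/4, 7/4, 7]
R5 ← R5 + (1/4)·R2: [0, 0, 5/4, 1/4, 1]
R4 ← R4 + (35/4)·R3: [0, 0, 0, 91/2, 7]
R5 ← R5 + (5/4)·R3: [0, 0, 0, 13/2, 1]
R5 ← R5 − (1/7)·R4: [0, 0, 0, 0, 0]
Echelon form has 4 nonzero rows, so rank(T) = 4.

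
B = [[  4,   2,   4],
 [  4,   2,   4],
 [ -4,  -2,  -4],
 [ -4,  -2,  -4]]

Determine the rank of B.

1

Row reduce to echelon form.
R2 ← R2 − R1: [0, 0, 0]
R3 ← R3 + R1: [0, 0, 0]
R4 ← R4 + R1: [0, 0, 0]
Echelon form has 1 nonzero row, so rank(B) = 1.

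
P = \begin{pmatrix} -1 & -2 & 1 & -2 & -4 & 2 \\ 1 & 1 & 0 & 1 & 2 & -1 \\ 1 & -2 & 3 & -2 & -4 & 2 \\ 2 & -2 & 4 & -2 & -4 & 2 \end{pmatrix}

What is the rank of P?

Row reduce to echelon form.
R2 ← R2 + R1: [0, -1, 1, -1, -2, 1]
R3 ← R3 + R1: [0, -4, 4, -4, -8, 4]
R4 ← R4 + (2)·R1: [0, -6, 6, -6, -12, 6]
R3 ← R3 − (4)·R2: [0, 0, 0, 0, 0, 0]
R4 ← R4 − (6)·R2: [0, 0, 0, 0, 0, 0]
Echelon form has 2 nonzero rows, so rank(P) = 2.

2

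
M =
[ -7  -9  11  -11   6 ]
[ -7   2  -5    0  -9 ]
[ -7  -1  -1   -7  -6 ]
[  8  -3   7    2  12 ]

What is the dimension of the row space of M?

3

Row reduce to echelon form.
R2 ← R2 − R1: [0, 11, -16, 11, -15]
R3 ← R3 − R1: [0, 8, -12, 4, -12]
R4 ← R4 + (8/7)·R1: [0, -93/7, 137/7, -74/7, 132/7]
R3 ← R3 − (8/11)·R2: [0, 0, -4/11, -4, -12/11]
R4 ← R4 + (93/77)·R2: [0, 0, 19/77, 19/7, 57/77]
R4 ← R4 + (19/28)·R3: [0, 0, 0, 0, 0]
Echelon form has 3 nonzero rows, so rank(M) = 3.
The row space has dimension equal to the rank: 3.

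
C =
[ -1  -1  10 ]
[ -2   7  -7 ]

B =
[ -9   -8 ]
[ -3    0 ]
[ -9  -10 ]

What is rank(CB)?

2

First compute CB:
[[-78, -92],
 [ 60,  86]]
Now row reduce the product.
R2 ← R2 + (10/13)·R1: [0, 198/13]
2 nonzero rows, so rank(CB) = 2.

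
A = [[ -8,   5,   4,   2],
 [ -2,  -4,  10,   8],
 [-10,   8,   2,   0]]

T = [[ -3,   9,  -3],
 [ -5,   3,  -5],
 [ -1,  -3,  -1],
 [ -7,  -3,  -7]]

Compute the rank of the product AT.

2

First compute AT:
[[-19, -75, -19],
 [-40, -84, -40],
 [-12, -72, -12]]
Now row reduce the product.
R2 ← R2 − (40/19)·R1: [0, 1404/19, 0]
R3 ← R3 − (12/19)·R1: [0, -468/19, 0]
R3 ← R3 + (1/3)·R2: [0, 0, 0]
2 nonzero rows, so rank(AT) = 2.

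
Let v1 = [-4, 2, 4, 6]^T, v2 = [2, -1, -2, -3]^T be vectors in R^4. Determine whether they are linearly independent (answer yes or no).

no

Form the matrix with these vectors as rows and row reduce.
R2 ← R2 + (1/2)·R1: [0, 0, 0, 0]
1 nonzero row, so the 2 vectors span a space of dimension 1.
Since 1 < 2, the vectors are linearly dependent.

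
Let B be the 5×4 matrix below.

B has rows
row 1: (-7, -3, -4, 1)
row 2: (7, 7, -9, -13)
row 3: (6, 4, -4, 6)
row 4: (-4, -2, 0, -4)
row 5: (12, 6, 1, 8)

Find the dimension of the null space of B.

Row reduce to echelon form.
R2 ← R2 + R1: [0, 4, -13, -12]
R3 ← R3 + (6/7)·R1: [0, 10/7, -52/7, 48/7]
R4 ← R4 − (4/7)·R1: [0, -2/7, 16/7, -32/7]
R5 ← R5 + (12/7)·R1: [0, 6/7, -41/7, 68/7]
R3 ← R3 − (5/14)·R2: [0, 0, -39/14, 78/7]
R4 ← R4 + (1/14)·R2: [0, 0, 19/14, -38/7]
R5 ← R5 − (3/14)·R2: [0, 0, -43/14, 86/7]
R4 ← R4 + (19/39)·R3: [0, 0, 0, 0]
R5 ← R5 − (43/39)·R3: [0, 0, 0, 0]
3 nonzero rows, so rank(B) = 3.
B has 4 columns; by rank–nullity, nullity = 4 − 3 = 1.

1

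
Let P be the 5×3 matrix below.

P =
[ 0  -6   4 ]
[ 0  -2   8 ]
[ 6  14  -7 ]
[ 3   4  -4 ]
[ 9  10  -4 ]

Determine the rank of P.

Row reduce to echelon form.
Swap R1 ↔ R3
R4 ← R4 − (1/2)·R1: [0, -3, -1/2]
R5 ← R5 − (3/2)·R1: [0, -11, 13/2]
R3 ← R3 − (3)·R2: [0, 0, -20]
R4 ← R4 − (3/2)·R2: [0, 0, -25/2]
R5 ← R5 − (11/2)·R2: [0, 0, -75/2]
R4 ← R4 − (5/8)·R3: [0, 0, 0]
R5 ← R5 − (15/8)·R3: [0, 0, 0]
Echelon form has 3 nonzero rows, so rank(P) = 3.

3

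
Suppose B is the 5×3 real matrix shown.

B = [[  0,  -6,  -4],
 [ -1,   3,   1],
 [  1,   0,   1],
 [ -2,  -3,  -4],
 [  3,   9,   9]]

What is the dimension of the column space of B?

2

Row reduce to echelon form.
Swap R1 ↔ R2
R3 ← R3 + R1: [0, 3, 2]
R4 ← R4 − (2)·R1: [0, -9, -6]
R5 ← R5 + (3)·R1: [0, 18, 12]
R3 ← R3 + (1/2)·R2: [0, 0, 0]
R4 ← R4 − (3/2)·R2: [0, 0, 0]
R5 ← R5 + (3)·R2: [0, 0, 0]
Echelon form has 2 nonzero rows, so rank(B) = 2.
The column space has dimension equal to the rank: 2.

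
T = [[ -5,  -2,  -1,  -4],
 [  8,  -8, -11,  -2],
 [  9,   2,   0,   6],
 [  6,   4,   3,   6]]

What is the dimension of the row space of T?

2

Row reduce to echelon form.
R2 ← R2 + (8/5)·R1: [0, -56/5, -63/5, -42/5]
R3 ← R3 + (9/5)·R1: [0, -8/5, -9/5, -6/5]
R4 ← R4 + (6/5)·R1: [0, 8/5, 9/5, 6/5]
R3 ← R3 − (1/7)·R2: [0, 0, 0, 0]
R4 ← R4 + (1/7)·R2: [0, 0, 0, 0]
Echelon form has 2 nonzero rows, so rank(T) = 2.
The row space has dimension equal to the rank: 2.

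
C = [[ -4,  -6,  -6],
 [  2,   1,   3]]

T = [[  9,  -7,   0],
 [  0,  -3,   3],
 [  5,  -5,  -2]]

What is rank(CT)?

2

First compute CT:
[[-66,  76,  -6],
 [ 33, -32,  -3]]
Now row reduce the product.
R2 ← R2 + (1/2)·R1: [0, 6, -6]
2 nonzero rows, so rank(CT) = 2.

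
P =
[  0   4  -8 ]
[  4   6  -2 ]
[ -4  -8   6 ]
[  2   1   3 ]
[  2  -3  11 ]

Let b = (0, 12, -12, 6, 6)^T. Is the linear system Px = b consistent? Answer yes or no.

Row reduce the augmented matrix [P | b].
Swap R1 ↔ R2
R3 ← R3 + R1: [0, -2, 4, 0]
R4 ← R4 − (1/2)·R1: [0, -2, 4, 0]
R5 ← R5 − (1/2)·R1: [0, -6, 12, 0]
R3 ← R3 + (1/2)·R2: [0, 0, 0, 0]
R4 ← R4 + (1/2)·R2: [0, 0, 0, 0]
R5 ← R5 + (3/2)·R2: [0, 0, 0, 0]
The echelon form has 2 nonzero rows, and every pivot lies in the first 3 columns, so rank(P) = rank([P|b]) = 2.
The system is consistent.

yes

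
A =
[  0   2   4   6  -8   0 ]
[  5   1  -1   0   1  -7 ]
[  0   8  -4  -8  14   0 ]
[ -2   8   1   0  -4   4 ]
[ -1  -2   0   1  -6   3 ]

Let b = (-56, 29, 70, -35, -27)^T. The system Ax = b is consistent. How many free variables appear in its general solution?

Row reduce the augmented matrix [A | b].
Swap R1 ↔ R2
R4 ← R4 + (2/5)·R1: [0, 42/5, 3/5, 0, -18/5, 6/5, -117/5]
R5 ← R5 + (1/5)·R1: [0, -9/5, -1/5, 1, -29/5, 8/5, -106/5]
R3 ← R3 − (4)·R2: [0, 0, -20, -32, 46, 0, 294]
R4 ← R4 − (21/5)·R2: [0, 0, -81/5, -126/5, 30, 6/5, 1059/5]
R5 ← R5 + (9/10)·R2: [0, 0, 17/5, 32/5, -13, 8/5, -358/5]
R4 ← R4 − (81/100)·R3: [0, 0, 0, 18/25, -363/50, 6/5, -1317/50]
R5 ← R5 + (17/100)·R3: [0, 0, 0, 24/25, -259/50, 8/5, -1081/50]
R5 ← R5 − (4/3)·R4: [0, 0, 0, 0, 9/2, 0, 27/2]
The echelon form has 5 nonzero rows, and every pivot lies in the first 6 columns, so rank(A) = rank([A|b]) = 5.
The system is consistent.
Free variables = (unknowns) − (rank) = 6 − 5 = 1.

1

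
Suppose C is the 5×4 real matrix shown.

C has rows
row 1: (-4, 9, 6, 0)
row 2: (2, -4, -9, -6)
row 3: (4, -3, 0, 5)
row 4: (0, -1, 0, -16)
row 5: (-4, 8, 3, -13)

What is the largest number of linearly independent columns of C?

4

Row reduce to echelon form.
R2 ← R2 + (1/2)·R1: [0, 1/2, -6, -6]
R3 ← R3 + R1: [0, 6, 6, 5]
R5 ← R5 − R1: [0, -1, -3, -13]
R3 ← R3 − (12)·R2: [0, 0, 78, 77]
R4 ← R4 + (2)·R2: [0, 0, -12, -28]
R5 ← R5 + (2)·R2: [0, 0, -15, -25]
R4 ← R4 + (2/13)·R3: [0, 0, 0, -210/13]
R5 ← R5 + (5/26)·R3: [0, 0, 0, -265/26]
R5 ← R5 − (53/84)·R4: [0, 0, 0, 0]
Echelon form has 4 nonzero rows, so rank(C) = 4.
The rank gives the maximum number of linearly independent columns: 4.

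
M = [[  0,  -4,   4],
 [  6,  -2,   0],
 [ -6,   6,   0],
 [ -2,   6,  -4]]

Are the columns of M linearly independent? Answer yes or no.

Row reduce M to echelon form.
Swap R1 ↔ R2
R3 ← R3 + R1: [0, 4, 0]
R4 ← R4 + (1/3)·R1: [0, 16/3, -4]
R3 ← R3 + R2: [0, 0, 4]
R4 ← R4 + (4/3)·R2: [0, 0, 4/3]
R4 ← R4 − (1/3)·R3: [0, 0, 0]
3 pivots among 3 columns.
Every column is a pivot column, so the columns are linearly independent.

yes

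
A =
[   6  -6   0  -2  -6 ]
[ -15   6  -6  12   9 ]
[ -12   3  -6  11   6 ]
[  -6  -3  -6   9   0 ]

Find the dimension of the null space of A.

3

Row reduce to echelon form.
R2 ← R2 + (5/2)·R1: [0, -9, -6, 7, -6]
R3 ← R3 + (2)·R1: [0, -9, -6, 7, -6]
R4 ← R4 + R1: [0, -9, -6, 7, -6]
R3 ← R3 − R2: [0, 0, 0, 0, 0]
R4 ← R4 − R2: [0, 0, 0, 0, 0]
2 nonzero rows, so rank(A) = 2.
A has 5 columns; by rank–nullity, nullity = 5 − 2 = 3.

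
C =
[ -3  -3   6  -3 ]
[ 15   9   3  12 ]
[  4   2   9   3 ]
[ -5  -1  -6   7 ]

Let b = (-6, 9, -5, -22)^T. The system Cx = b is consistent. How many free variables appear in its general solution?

Row reduce the augmented matrix [C | b].
R2 ← R2 + (5)·R1: [0, -6, 33, -3, -21]
R3 ← R3 + (4/3)·R1: [0, -2, 17, -1, -13]
R4 ← R4 − (5/3)·R1: [0, 4, -16, 12, -12]
R3 ← R3 − (1/3)·R2: [0, 0, 6, 0, -6]
R4 ← R4 + (2/3)·R2: [0, 0, 6, 10, -26]
R4 ← R4 − R3: [0, 0, 0, 10, -20]
The echelon form has 4 nonzero rows, and every pivot lies in the first 4 columns, so rank(C) = rank([C|b]) = 4.
The system is consistent.
Free variables = (unknowns) − (rank) = 4 − 4 = 0.

0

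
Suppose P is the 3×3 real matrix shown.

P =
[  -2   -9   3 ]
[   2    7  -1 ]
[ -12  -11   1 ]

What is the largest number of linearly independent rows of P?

3

Row reduce to echelon form.
R2 ← R2 + R1: [0, -2, 2]
R3 ← R3 − (6)·R1: [0, 43, -17]
R3 ← R3 + (43/2)·R2: [0, 0, 26]
Echelon form has 3 nonzero rows, so rank(P) = 3.
The rank gives the maximum number of linearly independent rows: 3.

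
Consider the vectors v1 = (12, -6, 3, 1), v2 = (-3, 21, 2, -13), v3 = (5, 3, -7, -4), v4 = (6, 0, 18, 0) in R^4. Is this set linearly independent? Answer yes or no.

no

Form the matrix with these vectors as rows and row reduce.
R2 ← R2 + (1/4)·R1: [0, 39/2, 11/4, -51/4]
R3 ← R3 − (5/12)·R1: [0, 11/2, -33/4, -53/12]
R4 ← R4 − (1/2)·R1: [0, 3, 33/2, -1/2]
R3 ← R3 − (11/39)·R2: [0, 0, -352/39, -32/39]
R4 ← R4 − (2/13)·R2: [0, 0, 209/13, 19/13]
R4 ← R4 + (57/32)·R3: [0, 0, 0, 0]
3 nonzero rows, so the 4 vectors span a space of dimension 3.
Since 3 < 4, the vectors are linearly dependent.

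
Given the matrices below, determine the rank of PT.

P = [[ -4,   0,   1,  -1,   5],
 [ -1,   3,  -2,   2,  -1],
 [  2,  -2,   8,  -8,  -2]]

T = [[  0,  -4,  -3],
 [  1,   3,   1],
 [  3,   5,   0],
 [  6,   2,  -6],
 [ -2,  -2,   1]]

2

First compute PT:
[[-13,   9,  23],
 [ 11,   9,  -7],
 [-22,  14,  38]]
Now row reduce the product.
R2 ← R2 + (11/13)·R1: [0, 216/13, 162/13]
R3 ← R3 − (22/13)·R1: [0, -16/13, -12/13]
R3 ← R3 + (2/27)·R2: [0, 0, 0]
2 nonzero rows, so rank(PT) = 2.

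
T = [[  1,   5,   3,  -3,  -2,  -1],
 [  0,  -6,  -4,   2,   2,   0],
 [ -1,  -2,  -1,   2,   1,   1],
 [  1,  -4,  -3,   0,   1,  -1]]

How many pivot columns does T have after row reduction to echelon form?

Row reduce to echelon form.
R3 ← R3 + R1: [0, 3, 2, -1, -1, 0]
R4 ← R4 − R1: [0, -9, -6, 3, 3, 0]
R3 ← R3 + (1/2)·R2: [0, 0, 0, 0, 0, 0]
R4 ← R4 − (3/2)·R2: [0, 0, 0, 0, 0, 0]
Echelon form has 2 nonzero rows, so rank(T) = 2.
Each nonzero row contributes one pivot column: 2 pivot columns.

2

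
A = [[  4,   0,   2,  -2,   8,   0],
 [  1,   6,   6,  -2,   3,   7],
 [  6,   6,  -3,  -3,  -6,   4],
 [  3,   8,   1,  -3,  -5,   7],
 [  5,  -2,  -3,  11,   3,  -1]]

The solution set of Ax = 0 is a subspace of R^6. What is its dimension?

1

Row reduce to echelon form.
R2 ← R2 − (1/4)·R1: [0, 6, 11/2, -3/2, 1, 7]
R3 ← R3 − (3/2)·R1: [0, 6, -6, 0, -18, 4]
R4 ← R4 − (3/4)·R1: [0, 8, -1/2, -3/2, -11, 7]
R5 ← R5 − (5/4)·R1: [0, -2, -11/2, 27/2, -7, -1]
R3 ← R3 − R2: [0, 0, -23/2, 3/2, -19, -3]
R4 ← R4 − (4/3)·R2: [0, 0, -47/6, 1/2, -37/3, -7/3]
R5 ← R5 + (1/3)·R2: [0, 0, -11/3, 13, -20/3, 4/3]
R4 ← R4 − (47/69)·R3: [0, 0, 0, -12/23, 14/23, -20/69]
R5 ← R5 − (22/69)·R3: [0, 0, 0, 288/23, -14/23, 158/69]
R5 ← R5 + (24)·R4: [0, 0, 0, 0, 14, -14/3]
5 nonzero rows, so rank(A) = 5.
A has 6 columns; by rank–nullity, nullity = 6 − 5 = 1.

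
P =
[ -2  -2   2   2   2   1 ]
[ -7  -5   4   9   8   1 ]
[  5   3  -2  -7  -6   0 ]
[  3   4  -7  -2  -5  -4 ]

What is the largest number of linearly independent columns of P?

Row reduce to echelon form.
R2 ← R2 − (7/2)·R1: [0, 2, -3, 2, 1, -5/2]
R3 ← R3 + (5/2)·R1: [0, -2, 3, -2, -1, 5/2]
R4 ← R4 + (3/2)·R1: [0, 1, -4, 1, -2, -5/2]
R3 ← R3 + R2: [0, 0, 0, 0, 0, 0]
R4 ← R4 − (1/2)·R2: [0, 0, -5/2, 0, -5/2, -5/4]
Swap R3 ↔ R4
Echelon form has 3 nonzero rows, so rank(P) = 3.
The rank gives the maximum number of linearly independent columns: 3.

3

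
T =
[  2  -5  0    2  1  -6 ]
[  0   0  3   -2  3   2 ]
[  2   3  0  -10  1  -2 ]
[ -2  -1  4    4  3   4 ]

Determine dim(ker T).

Row reduce to echelon form.
R3 ← R3 − R1: [0, 8, 0, -12, 0, 4]
R4 ← R4 + R1: [0, -6, 4, 6, 4, -2]
Swap R2 ↔ R3
R4 ← R4 + (3/4)·R2: [0, 0, 4, -3, 4, 1]
R4 ← R4 − (4/3)·R3: [0, 0, 0, -1/3, 0, -5/3]
4 nonzero rows, so rank(T) = 4.
T has 6 columns; by rank–nullity, nullity = 6 − 4 = 2.

2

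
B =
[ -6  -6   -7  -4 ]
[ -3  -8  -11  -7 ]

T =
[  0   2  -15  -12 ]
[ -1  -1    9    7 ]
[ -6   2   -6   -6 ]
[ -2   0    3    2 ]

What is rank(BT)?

2

First compute BT:
[[ 56, -20,  66,  64],
 [ 88, -20,  18,  32]]
Now row reduce the product.
R2 ← R2 − (11/7)·R1: [0, 80/7, -600/7, -480/7]
2 nonzero rows, so rank(BT) = 2.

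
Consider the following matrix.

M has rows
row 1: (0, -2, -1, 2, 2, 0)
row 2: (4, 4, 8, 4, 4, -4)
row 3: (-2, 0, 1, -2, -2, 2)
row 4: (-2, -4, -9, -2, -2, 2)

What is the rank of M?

Row reduce to echelon form.
Swap R1 ↔ R2
R3 ← R3 + (1/2)·R1: [0, 2, 5, 0, 0, 0]
R4 ← R4 + (1/2)·R1: [0, -2, -5, 0, 0, 0]
R3 ← R3 + R2: [0, 0, 4, 2, 2, 0]
R4 ← R4 − R2: [0, 0, -4, -2, -2, 0]
R4 ← R4 + R3: [0, 0, 0, 0, 0, 0]
Echelon form has 3 nonzero rows, so rank(M) = 3.

3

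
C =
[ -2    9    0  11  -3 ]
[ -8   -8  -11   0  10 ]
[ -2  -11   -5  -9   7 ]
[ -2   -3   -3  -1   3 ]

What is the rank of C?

2

Row reduce to echelon form.
R2 ← R2 − (4)·R1: [0, -44, -11, -44, 22]
R3 ← R3 − R1: [0, -20, -5, -20, 10]
R4 ← R4 − R1: [0, -12, -3, -12, 6]
R3 ← R3 − (5/11)·R2: [0, 0, 0, 0, 0]
R4 ← R4 − (3/11)·R2: [0, 0, 0, 0, 0]
Echelon form has 2 nonzero rows, so rank(C) = 2.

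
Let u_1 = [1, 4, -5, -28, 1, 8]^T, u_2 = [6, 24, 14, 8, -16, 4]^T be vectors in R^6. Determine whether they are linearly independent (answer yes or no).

Form the matrix with these vectors as rows and row reduce.
R2 ← R2 − (6)·R1: [0, 0, 44, 176, -22, -44]
2 nonzero rows, so the 2 vectors span a space of dimension 2.
Since 2 = 2, the vectors are linearly independent.

yes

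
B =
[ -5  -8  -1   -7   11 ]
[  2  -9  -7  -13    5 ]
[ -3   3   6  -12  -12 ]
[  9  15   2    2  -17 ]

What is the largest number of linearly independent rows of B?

4

Row reduce to echelon form.
R2 ← R2 + (2/5)·R1: [0, -61/5, -37/5, -79/5, 47/5]
R3 ← R3 − (3/5)·R1: [0, 39/5, 33/5, -39/5, -93/5]
R4 ← R4 + (9/5)·R1: [0, 3/5, 1/5, -53/5, 14/5]
R3 ← R3 + (39/61)·R2: [0, 0, 114/61, -1092/61, -768/61]
R4 ← R4 + (3/61)·R2: [0, 0, -10/61, -694/61, 199/61]
R4 ← R4 + (5/57)·R3: [0, 0, 0, -246/19, 41/19]
Echelon form has 4 nonzero rows, so rank(B) = 4.
The rank gives the maximum number of linearly independent rows: 4.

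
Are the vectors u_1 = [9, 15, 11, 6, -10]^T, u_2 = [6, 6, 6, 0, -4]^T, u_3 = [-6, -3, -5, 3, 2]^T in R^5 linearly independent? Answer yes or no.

Form the matrix with these vectors as rows and row reduce.
R2 ← R2 − (2/3)·R1: [0, -4, -4/3, -4, 8/3]
R3 ← R3 + (2/3)·R1: [0, 7, 7/3, 7, -14/3]
R3 ← R3 + (7/4)·R2: [0, 0, 0, 0, 0]
2 nonzero rows, so the 3 vectors span a space of dimension 2.
Since 2 < 3, the vectors are linearly dependent.

no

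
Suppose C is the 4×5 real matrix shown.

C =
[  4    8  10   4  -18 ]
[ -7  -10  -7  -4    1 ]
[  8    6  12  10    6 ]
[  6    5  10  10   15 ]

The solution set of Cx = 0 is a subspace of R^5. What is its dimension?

Row reduce to echelon form.
R2 ← R2 + (7/4)·R1: [0, 4, 21/2, 3, -61/2]
R3 ← R3 − (2)·R1: [0, -10, -8, 2, 42]
R4 ← R4 − (3/2)·R1: [0, -7, -5, 4, 42]
R3 ← R3 + (5/2)·R2: [0, 0, 73/4, 19/2, -137/4]
R4 ← R4 + (7/4)·R2: [0, 0, 107/8, 37/4, -91/8]
R4 ← R4 − (107/146)·R3: [0, 0, 0, 167/73, 1002/73]
4 nonzero rows, so rank(C) = 4.
C has 5 columns; by rank–nullity, nullity = 5 − 4 = 1.

1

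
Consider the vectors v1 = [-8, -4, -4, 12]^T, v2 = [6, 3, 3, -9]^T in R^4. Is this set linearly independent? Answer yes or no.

Form the matrix with these vectors as rows and row reduce.
R2 ← R2 + (3/4)·R1: [0, 0, 0, 0]
1 nonzero row, so the 2 vectors span a space of dimension 1.
Since 1 < 2, the vectors are linearly dependent.

no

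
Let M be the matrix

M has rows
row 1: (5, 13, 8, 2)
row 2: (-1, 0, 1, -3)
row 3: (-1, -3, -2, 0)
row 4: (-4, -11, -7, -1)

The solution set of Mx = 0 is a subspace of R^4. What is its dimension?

Row reduce to echelon form.
R2 ← R2 + (1/5)·R1: [0, 13/5, 13/5, -13/5]
R3 ← R3 + (1/5)·R1: [0, -2/5, -2/5, 2/5]
R4 ← R4 + (4/5)·R1: [0, -3/5, -3/5, 3/5]
R3 ← R3 + (2/13)·R2: [0, 0, 0, 0]
R4 ← R4 + (3/13)·R2: [0, 0, 0, 0]
2 nonzero rows, so rank(M) = 2.
M has 4 columns; by rank–nullity, nullity = 4 − 2 = 2.

2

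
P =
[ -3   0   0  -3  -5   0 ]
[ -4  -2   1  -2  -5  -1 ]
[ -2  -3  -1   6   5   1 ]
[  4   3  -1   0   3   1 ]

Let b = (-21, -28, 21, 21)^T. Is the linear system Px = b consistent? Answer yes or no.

Row reduce the augmented matrix [P | b].
R2 ← R2 − (4/3)·R1: [0, -2, 1, 2, 5/3, -1, 0]
R3 ← R3 − (2/3)·R1: [0, -3, -1, 8, 25/3, 1, 35]
R4 ← R4 + (4/3)·R1: [0, 3, -1, -4, -11/3, 1, -7]
R3 ← R3 − (3/2)·R2: [0, 0, -5/2, 5, 35/6, 5/2, 35]
R4 ← R4 + (3/2)·R2: [0, 0, 1/2, -1, -7/6, -1/2, -7]
R4 ← R4 + (1/5)·R3: [0, 0, 0, 0, 0, 0, 0]
The echelon form has 3 nonzero rows, and every pivot lies in the first 6 columns, so rank(P) = rank([P|b]) = 3.
The system is consistent.

yes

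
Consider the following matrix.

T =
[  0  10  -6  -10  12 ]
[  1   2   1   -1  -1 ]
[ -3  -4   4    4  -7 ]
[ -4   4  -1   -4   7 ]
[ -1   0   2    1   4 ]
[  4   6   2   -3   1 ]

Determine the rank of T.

Row reduce to echelon form.
Swap R1 ↔ R2
R3 ← R3 + (3)·R1: [0, 2, 7, 1, -10]
R4 ← R4 + (4)·R1: [0, 12, 3, -8, 3]
R5 ← R5 + R1: [0, 2, 3, 0, 3]
R6 ← R6 − (4)·R1: [0, -2, -2, 1, 5]
R3 ← R3 − (1/5)·R2: [0, 0, 41/5, 3, -62/5]
R4 ← R4 − (6/5)·R2: [0, 0, 51/5, 4, -57/5]
R5 ← R5 − (1/5)·R2: [0, 0, 21/5, 2, 3/5]
R6 ← R6 + (1/5)·R2: [0, 0, -16/5, -1, 37/5]
R4 ← R4 − (51/41)·R3: [0, 0, 0, 11/41, 165/41]
R5 ← R5 − (21/41)·R3: [0, 0, 0, 19/41, 285/41]
R6 ← R6 + (16/41)·R3: [0, 0, 0, 7/41, 105/41]
R5 ← R5 − (19/11)·R4: [0, 0, 0, 0, 0]
R6 ← R6 − (7/11)·R4: [0, 0, 0, 0, 0]
Echelon form has 4 nonzero rows, so rank(T) = 4.

4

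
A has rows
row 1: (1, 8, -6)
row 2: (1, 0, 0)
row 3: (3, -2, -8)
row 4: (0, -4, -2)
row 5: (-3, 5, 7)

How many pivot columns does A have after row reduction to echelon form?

3

Row reduce to echelon form.
R2 ← R2 − R1: [0, -8, 6]
R3 ← R3 − (3)·R1: [0, -26, 10]
R5 ← R5 + (3)·R1: [0, 29, -11]
R3 ← R3 − (13/4)·R2: [0, 0, -19/2]
R4 ← R4 − (1/2)·R2: [0, 0, -5]
R5 ← R5 + (29/8)·R2: [0, 0, 43/4]
R4 ← R4 − (10/19)·R3: [0, 0, 0]
R5 ← R5 + (43/38)·R3: [0, 0, 0]
Echelon form has 3 nonzero rows, so rank(A) = 3.
Each nonzero row contributes one pivot column: 3 pivot columns.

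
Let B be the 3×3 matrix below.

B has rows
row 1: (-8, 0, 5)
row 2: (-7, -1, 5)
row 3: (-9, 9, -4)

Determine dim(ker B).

0

Row reduce to echelon form.
R2 ← R2 − (7/8)·R1: [0, -1, 5/8]
R3 ← R3 − (9/8)·R1: [0, 9, -77/8]
R3 ← R3 + (9)·R2: [0, 0, -4]
3 nonzero rows, so rank(B) = 3.
B has 3 columns; by rank–nullity, nullity = 3 − 3 = 0.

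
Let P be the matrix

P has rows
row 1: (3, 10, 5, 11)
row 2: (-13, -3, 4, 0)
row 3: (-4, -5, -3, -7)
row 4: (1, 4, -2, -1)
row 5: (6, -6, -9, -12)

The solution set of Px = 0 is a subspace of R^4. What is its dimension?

Row reduce to echelon form.
R2 ← R2 + (13/3)·R1: [0, 121/3, 77/3, 143/3]
R3 ← R3 + (4/3)·R1: [0, 25/3, 11/3, 23/3]
R4 ← R4 − (1/3)·R1: [0, 2/3, -11/3, -14/3]
R5 ← R5 − (2)·R1: [0, -26, -19, -34]
R3 ← R3 − (25/121)·R2: [0, 0, -18/11, -24/11]
R4 ← R4 − (2/121)·R2: [0, 0, -45/11, -60/11]
R5 ← R5 + (78/121)·R2: [0, 0, -27/11, -36/11]
R4 ← R4 − (5/2)·R3: [0, 0, 0, 0]
R5 ← R5 − (3/2)·R3: [0, 0, 0, 0]
3 nonzero rows, so rank(P) = 3.
P has 4 columns; by rank–nullity, nullity = 4 − 3 = 1.

1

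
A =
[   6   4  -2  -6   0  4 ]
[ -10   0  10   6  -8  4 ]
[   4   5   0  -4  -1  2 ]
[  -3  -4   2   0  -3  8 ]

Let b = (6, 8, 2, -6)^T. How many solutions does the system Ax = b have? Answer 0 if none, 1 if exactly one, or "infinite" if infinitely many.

Row reduce the augmented matrix [A | b].
R2 ← R2 + (5/3)·R1: [0, 20/3, 20/3, -4, -8, 32/3, 18]
R3 ← R3 − (2/3)·R1: [0, 7/3, 4/3, 0, -1, -2/3, -2]
R4 ← R4 + (1/2)·R1: [0, -2, 1, -3, -3, 10, -3]
R3 ← R3 − (7/20)·R2: [0, 0, -1, 7/5, 9/5, -22/5, -83/10]
R4 ← R4 + (3/10)·R2: [0, 0, 3, -21/5, -27/5, 66/5, 12/5]
R4 ← R4 + (3)·R3: [0, 0, 0, 0, 0, 0, -45/2]
The echelon form has 4 nonzero rows; the last pivot sits in the augmented column, so rank(A) = 3 but rank([A|b]) = 4.
Since the ranks differ, the system is inconsistent.
It has no solutions.

0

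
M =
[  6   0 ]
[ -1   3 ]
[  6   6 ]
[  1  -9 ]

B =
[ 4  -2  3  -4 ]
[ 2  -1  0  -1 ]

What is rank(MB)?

First compute MB:
[[ 24, -12,  18, -24],
 [  2,  -1,  -3,   1],
 [ 36, -18,  18, -30],
 [-14,   7,   3,   5]]
Now row reduce the product.
R2 ← R2 − (1/12)·R1: [0, 0, -9/2, 3]
R3 ← R3 − (3/2)·R1: [0, 0, -9, 6]
R4 ← R4 + (7/12)·R1: [0, 0, 27/2, -9]
R3 ← R3 − (2)·R2: [0, 0, 0, 0]
R4 ← R4 + (3)·R2: [0, 0, 0, 0]
2 nonzero rows, so rank(MB) = 2.

2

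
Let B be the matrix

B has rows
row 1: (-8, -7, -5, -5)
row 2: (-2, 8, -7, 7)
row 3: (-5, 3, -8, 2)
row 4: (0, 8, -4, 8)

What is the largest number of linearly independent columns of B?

Row reduce to echelon form.
R2 ← R2 − (1/4)·R1: [0, 39/4, -23/4, 33/4]
R3 ← R3 − (5/8)·R1: [0, 59/8, -39/8, 41/8]
R3 ← R3 − (59/78)·R2: [0, 0, -41/78, -29/26]
R4 ← R4 − (32/39)·R2: [0, 0, 28/39, 16/13]
R4 ← R4 + (56/41)·R3: [0, 0, 0, -12/41]
Echelon form has 4 nonzero rows, so rank(B) = 4.
The rank gives the maximum number of linearly independent columns: 4.

4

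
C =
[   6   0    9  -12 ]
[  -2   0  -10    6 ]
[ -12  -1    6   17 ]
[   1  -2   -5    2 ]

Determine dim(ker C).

Row reduce to echelon form.
R2 ← R2 + (1/3)·R1: [0, 0, -7, 2]
R3 ← R3 + (2)·R1: [0, -1, 24, -7]
R4 ← R4 − (1/6)·R1: [0, -2, -13/2, 4]
Swap R2 ↔ R3
R4 ← R4 − (2)·R2: [0, 0, -109/2, 18]
R4 ← R4 − (109/14)·R3: [0, 0, 0, 17/7]
4 nonzero rows, so rank(C) = 4.
C has 4 columns; by rank–nullity, nullity = 4 − 4 = 0.

0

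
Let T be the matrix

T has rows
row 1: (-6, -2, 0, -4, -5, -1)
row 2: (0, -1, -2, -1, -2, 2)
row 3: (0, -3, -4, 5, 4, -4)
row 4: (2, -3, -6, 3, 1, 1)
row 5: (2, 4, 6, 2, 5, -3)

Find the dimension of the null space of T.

3

Row reduce to echelon form.
R4 ← R4 + (1/3)·R1: [0, -11/3, -6, 5/3, -2/3, 2/3]
R5 ← R5 + (1/3)·R1: [0, 10/3, 6, 2/3, 10/3, -10/3]
R3 ← R3 − (3)·R2: [0, 0, 2, 8, 10, -10]
R4 ← R4 − (11/3)·R2: [0, 0, 4/3, 16/3, 20/3, -20/3]
R5 ← R5 + (10/3)·R2: [0, 0, -2/3, -8/3, -10/3, 10/3]
R4 ← R4 − (2/3)·R3: [0, 0, 0, 0, 0, 0]
R5 ← R5 + (1/3)·R3: [0, 0, 0, 0, 0, 0]
3 nonzero rows, so rank(T) = 3.
T has 6 columns; by rank–nullity, nullity = 6 − 3 = 3.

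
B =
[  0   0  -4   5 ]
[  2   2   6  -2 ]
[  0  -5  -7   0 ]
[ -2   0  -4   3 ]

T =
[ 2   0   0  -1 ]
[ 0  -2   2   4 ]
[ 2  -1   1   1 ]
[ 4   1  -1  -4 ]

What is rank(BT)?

First compute BT:
[[ 12,   9,  -9, -24],
 [  8, -12,  12,  20],
 [-14,  17, -17, -27],
 [  0,   7,  -7, -14]]
Now row reduce the product.
R2 ← R2 − (2/3)·R1: [0, -18, 18, 36]
R3 ← R3 + (7/6)·R1: [0, 55/2, -55/2, -55]
R3 ← R3 + (55/36)·R2: [0, 0, 0, 0]
R4 ← R4 + (7/18)·R2: [0, 0, 0, 0]
2 nonzero rows, so rank(BT) = 2.

2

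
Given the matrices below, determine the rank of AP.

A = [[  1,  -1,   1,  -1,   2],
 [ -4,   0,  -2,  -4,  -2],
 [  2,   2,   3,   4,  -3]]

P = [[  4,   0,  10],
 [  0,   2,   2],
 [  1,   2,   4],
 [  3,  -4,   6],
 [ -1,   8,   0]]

3

First compute AP:
[[  0,  20,   6],
 [-28,  -4, -72],
 [ 26, -30,  60]]
Now row reduce the product.
Swap R1 ↔ R2
R3 ← R3 + (13/14)·R1: [0, -236/7, -48/7]
R3 ← R3 + (59/35)·R2: [0, 0, 114/35]
3 nonzero rows, so rank(AP) = 3.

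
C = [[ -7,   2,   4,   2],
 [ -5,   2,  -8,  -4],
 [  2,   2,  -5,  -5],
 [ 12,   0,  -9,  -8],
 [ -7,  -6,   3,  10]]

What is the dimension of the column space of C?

3

Row reduce to echelon form.
R2 ← R2 − (5/7)·R1: [0, 4/7, -76/7, -38/7]
R3 ← R3 + (2/7)·R1: [0, 18/7, -27/7, -31/7]
R4 ← R4 + (12/7)·R1: [0, 24/7, -15/7, -32/7]
R5 ← R5 − R1: [0, -8, -1, 8]
R3 ← R3 − (9/2)·R2: [0, 0, 45, 20]
R4 ← R4 − (6)·R2: [0, 0, 63, 28]
R5 ← R5 + (14)·R2: [0, 0, -153, -68]
R4 ← R4 − (7/5)·R3: [0, 0, 0, 0]
R5 ← R5 + (17/5)·R3: [0, 0, 0, 0]
Echelon form has 3 nonzero rows, so rank(C) = 3.
The column space has dimension equal to the rank: 3.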